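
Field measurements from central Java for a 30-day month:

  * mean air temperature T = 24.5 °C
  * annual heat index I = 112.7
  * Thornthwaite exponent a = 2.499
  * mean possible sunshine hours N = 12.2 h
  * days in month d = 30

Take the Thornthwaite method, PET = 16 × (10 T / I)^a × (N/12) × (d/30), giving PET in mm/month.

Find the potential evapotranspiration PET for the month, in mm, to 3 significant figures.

113 mm

10T/I = 10 × 24.5 / 112.7 = 2.1739
(10T/I)^a = 2.1739^2.499 = 6.9624
Uncorrected PET = 16 × 6.9624 = 111.398 mm
Correction = (N/12)(d/30) = (12.2/12)(30/30) = 1.0167
PET = 111.398 × 1.0167 = 113.258 mm/month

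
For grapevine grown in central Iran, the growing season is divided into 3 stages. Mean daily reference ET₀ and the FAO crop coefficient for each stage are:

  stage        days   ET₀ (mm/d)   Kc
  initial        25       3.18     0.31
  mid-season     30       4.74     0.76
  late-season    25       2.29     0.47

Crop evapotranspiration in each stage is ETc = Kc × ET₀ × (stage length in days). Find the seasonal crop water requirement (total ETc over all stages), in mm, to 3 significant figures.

initial: 0.31 × 3.18 × 25 = 24.65 mm
mid-season: 0.76 × 4.74 × 30 = 108.07 mm
late-season: 0.47 × 2.29 × 25 = 26.91 mm
Seasonal total = 159.63 mm

160 mm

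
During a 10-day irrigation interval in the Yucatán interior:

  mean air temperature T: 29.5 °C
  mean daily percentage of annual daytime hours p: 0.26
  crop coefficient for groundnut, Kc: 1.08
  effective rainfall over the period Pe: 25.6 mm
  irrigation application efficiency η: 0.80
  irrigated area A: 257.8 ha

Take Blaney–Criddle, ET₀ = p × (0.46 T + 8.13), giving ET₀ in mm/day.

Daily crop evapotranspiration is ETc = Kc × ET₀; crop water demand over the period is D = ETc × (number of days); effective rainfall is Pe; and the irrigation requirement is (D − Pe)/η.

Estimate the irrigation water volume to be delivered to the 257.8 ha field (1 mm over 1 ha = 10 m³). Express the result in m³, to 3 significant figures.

114000 m³

ET₀ = 0.26 × (0.46 × 29.5 + 8.13) = 0.26 × 21.700 = 5.6420 mm/d
ETc = Kc × ET₀ = 1.08 × 5.6420 = 6.0934 mm/d
Crop demand D = ETc × 10 d = 6.0934 × 10 = 60.934 mm
D − Pe = 60.934 − 25.6 = 35.334 mm
Gross irrigation = 35.334 / 0.80 = 44.168 mm
Volume = 44.168 mm × 257.8 ha × 10 = 113865.1 m³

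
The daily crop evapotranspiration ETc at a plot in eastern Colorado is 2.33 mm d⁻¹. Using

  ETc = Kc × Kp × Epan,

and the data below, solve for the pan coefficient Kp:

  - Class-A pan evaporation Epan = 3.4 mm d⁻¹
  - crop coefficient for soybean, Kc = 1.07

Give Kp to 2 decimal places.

0.64

ETc = Kc × Kp × Epan  ⇒  Kp = ETc / (Kc × Epan)
Kp = 2.33 / (1.07 × 3.4) = 2.33 / 3.638 = 0.6405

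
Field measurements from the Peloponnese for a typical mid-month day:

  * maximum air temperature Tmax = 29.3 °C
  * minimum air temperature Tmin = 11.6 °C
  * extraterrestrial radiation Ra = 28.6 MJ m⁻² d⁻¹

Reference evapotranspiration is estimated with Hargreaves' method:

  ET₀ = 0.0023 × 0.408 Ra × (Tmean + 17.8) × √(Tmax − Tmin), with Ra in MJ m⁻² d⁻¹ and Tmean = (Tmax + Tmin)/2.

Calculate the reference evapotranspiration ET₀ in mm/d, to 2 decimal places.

Tmean = (29.3 + 11.6)/2 = 20.45 °C
0.408 Ra = 0.408 × 28.6 = 11.6688 mm/d equivalent
ET₀ = 0.0023 × 11.6688 × (20.45 + 17.8) × √17.7 = 0.0023 × 11.6688 × 38.25 × 4.2071 = 4.3189 mm/d

4.32 mm/d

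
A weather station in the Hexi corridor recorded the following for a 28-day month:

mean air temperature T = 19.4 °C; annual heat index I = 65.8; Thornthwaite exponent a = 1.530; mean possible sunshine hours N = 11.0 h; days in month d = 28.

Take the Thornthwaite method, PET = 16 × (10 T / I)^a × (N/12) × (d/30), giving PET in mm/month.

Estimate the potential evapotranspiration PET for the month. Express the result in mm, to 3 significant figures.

10T/I = 10 × 19.4 / 65.8 = 2.9483
(10T/I)^a = 2.9483^1.530 = 5.2293
Uncorrected PET = 16 × 5.2293 = 83.669 mm
Correction = (N/12)(d/30) = (11.0/12)(28/30) = 0.8556
PET = 83.669 × 0.8556 = 71.587 mm/month

71.6 mm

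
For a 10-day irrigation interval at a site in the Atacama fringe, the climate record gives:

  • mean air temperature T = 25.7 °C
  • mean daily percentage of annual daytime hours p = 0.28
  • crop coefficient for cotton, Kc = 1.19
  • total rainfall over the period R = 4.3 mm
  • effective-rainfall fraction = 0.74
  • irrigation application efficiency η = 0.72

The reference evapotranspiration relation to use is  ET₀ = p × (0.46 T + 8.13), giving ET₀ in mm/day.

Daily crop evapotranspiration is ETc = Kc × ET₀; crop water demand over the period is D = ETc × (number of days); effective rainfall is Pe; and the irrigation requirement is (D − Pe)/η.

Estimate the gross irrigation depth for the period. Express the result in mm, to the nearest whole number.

88 mm

ET₀ = 0.28 × (0.46 × 25.7 + 8.13) = 0.28 × 19.952 = 5.5866 mm/d
ETc = Kc × ET₀ = 1.19 × 5.5866 = 6.6481 mm/d
Crop demand D = ETc × 10 d = 6.6481 × 10 = 66.481 mm
Pe = 0.74 × 4.3 = 3.182 mm
D − Pe = 66.481 − 3.182 = 63.299 mm
Gross irrigation = 63.299 / 0.72 = 87.915 mm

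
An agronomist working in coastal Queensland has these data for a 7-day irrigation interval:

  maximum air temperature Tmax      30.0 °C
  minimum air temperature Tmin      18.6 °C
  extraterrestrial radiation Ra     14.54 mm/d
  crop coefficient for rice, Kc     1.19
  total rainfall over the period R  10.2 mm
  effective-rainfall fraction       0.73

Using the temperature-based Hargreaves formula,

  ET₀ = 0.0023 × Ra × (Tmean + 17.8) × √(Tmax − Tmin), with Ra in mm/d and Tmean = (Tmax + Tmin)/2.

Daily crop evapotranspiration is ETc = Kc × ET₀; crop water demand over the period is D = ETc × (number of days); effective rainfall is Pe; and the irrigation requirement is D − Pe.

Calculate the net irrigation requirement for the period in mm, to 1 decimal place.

Tmean = (30.0 + 18.6)/2 = 24.30 °C
ET₀ = 0.0023 × 14.54 × (24.30 + 17.8) × √11.4 = 0.0023 × 14.54 × 42.10 × 3.3764 = 4.7537 mm/d
ETc = Kc × ET₀ = 1.19 × 4.7537 = 5.6569 mm/d
Crop demand D = ETc × 7 d = 5.6569 × 7 = 39.598 mm
Pe = 0.73 × 10.2 = 7.446 mm
D − Pe = 39.598 − 7.446 = 32.152 mm

32.2 mm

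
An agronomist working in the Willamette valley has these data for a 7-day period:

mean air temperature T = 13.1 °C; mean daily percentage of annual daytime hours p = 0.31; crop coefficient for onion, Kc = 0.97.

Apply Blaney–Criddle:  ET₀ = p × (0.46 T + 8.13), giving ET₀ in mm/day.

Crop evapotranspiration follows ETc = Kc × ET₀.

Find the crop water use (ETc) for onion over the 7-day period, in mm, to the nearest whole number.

30 mm

ET₀ = 0.31 × (0.46 × 13.1 + 8.13) = 0.31 × 14.156 = 4.3884 mm/d
ETc = Kc × ET₀ = 0.97 × 4.3884 = 4.2567 mm/d
Over 7 days: 4.2567 × 7 = 29.797 mm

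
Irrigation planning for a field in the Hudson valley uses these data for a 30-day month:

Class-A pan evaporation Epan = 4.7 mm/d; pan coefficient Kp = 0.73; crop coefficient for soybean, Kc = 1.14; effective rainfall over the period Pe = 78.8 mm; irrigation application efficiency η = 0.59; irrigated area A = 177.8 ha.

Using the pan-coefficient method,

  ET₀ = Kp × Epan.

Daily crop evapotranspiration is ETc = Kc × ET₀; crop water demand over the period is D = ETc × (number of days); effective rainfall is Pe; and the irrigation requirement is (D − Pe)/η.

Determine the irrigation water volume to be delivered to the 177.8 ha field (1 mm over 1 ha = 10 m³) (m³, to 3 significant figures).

ET₀ = 0.73 × 4.7 = 3.4310 mm/d
ETc = Kc × ET₀ = 1.14 × 3.4310 = 3.9113 mm/d
Crop demand D = ETc × 30 d = 3.9113 × 30 = 117.339 mm
D − Pe = 117.339 − 78.8 = 38.539 mm
Gross irrigation = 38.539 / 0.59 = 65.320 mm
Volume = 65.320 mm × 177.8 ha × 10 = 116139.0 m³

116000 m³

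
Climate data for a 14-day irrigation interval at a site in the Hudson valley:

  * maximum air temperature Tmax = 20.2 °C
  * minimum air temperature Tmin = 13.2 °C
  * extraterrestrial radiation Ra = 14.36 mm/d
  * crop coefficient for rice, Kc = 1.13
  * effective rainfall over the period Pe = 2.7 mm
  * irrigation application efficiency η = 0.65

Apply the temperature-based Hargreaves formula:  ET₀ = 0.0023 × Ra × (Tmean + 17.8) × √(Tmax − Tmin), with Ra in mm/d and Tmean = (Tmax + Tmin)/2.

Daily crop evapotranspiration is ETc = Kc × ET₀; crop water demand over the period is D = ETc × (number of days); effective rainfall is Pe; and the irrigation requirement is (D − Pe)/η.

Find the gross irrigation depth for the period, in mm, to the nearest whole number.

Tmean = (20.2 + 13.2)/2 = 16.70 °C
ET₀ = 0.0023 × 14.36 × (16.70 + 17.8) × √7.0 = 0.0023 × 14.36 × 34.50 × 2.6458 = 3.0148 mm/d
ETc = Kc × ET₀ = 1.13 × 3.0148 = 3.4067 mm/d
Crop demand D = ETc × 14 d = 3.4067 × 14 = 47.694 mm
D − Pe = 47.694 − 2.7 = 44.994 mm
Gross irrigation = 44.994 / 0.65 = 69.222 mm

69 mm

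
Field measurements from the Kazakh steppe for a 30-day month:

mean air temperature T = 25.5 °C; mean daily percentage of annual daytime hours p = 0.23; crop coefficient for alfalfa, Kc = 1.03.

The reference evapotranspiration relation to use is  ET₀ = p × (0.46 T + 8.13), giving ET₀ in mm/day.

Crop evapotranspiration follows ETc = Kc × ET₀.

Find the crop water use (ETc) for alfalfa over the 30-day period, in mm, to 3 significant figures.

ET₀ = 0.23 × (0.46 × 25.5 + 8.13) = 0.23 × 19.860 = 4.5678 mm/d
ETc = Kc × ET₀ = 1.03 × 4.5678 = 4.7048 mm/d
Over 30 days: 4.7048 × 30 = 141.144 mm

141 mm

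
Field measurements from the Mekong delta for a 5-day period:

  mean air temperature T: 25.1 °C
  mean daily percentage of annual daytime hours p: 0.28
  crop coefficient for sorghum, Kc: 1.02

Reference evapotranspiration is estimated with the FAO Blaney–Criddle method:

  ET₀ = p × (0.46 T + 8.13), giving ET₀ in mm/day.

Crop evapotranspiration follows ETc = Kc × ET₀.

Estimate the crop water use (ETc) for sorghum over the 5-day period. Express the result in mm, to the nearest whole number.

28 mm

ET₀ = 0.28 × (0.46 × 25.1 + 8.13) = 0.28 × 19.676 = 5.5093 mm/d
ETc = Kc × ET₀ = 1.02 × 5.5093 = 5.6195 mm/d
Over 5 days: 5.6195 × 5 = 28.098 mm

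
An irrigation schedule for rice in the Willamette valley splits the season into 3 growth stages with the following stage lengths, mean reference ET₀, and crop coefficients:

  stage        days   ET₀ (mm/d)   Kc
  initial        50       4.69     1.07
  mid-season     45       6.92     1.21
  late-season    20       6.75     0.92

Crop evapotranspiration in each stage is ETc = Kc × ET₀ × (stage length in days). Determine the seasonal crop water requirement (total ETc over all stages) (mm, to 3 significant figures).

initial: 1.07 × 4.69 × 50 = 250.92 mm
mid-season: 1.21 × 6.92 × 45 = 376.79 mm
late-season: 0.92 × 6.75 × 20 = 124.20 mm
Seasonal total = 751.91 mm

752 mm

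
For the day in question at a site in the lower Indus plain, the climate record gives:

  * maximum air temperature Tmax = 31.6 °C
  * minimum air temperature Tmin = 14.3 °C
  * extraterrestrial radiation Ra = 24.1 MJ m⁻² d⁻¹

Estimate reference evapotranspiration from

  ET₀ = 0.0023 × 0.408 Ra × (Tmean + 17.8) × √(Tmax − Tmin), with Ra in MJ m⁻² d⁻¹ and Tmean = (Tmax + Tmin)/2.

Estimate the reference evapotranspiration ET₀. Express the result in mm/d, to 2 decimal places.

3.83 mm/d

Tmean = (31.6 + 14.3)/2 = 22.95 °C
0.408 Ra = 0.408 × 24.1 = 9.8328 mm/d equivalent
ET₀ = 0.0023 × 9.8328 × (22.95 + 17.8) × √17.3 = 0.0023 × 9.8328 × 40.75 × 4.1593 = 3.8331 mm/d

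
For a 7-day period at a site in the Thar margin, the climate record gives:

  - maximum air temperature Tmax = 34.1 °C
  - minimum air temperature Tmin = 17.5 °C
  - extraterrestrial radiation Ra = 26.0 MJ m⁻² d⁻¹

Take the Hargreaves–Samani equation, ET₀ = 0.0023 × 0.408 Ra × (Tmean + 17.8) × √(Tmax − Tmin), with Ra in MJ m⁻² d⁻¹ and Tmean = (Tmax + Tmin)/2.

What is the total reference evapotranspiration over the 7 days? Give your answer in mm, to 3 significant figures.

Tmean = (34.1 + 17.5)/2 = 25.80 °C
0.408 Ra = 0.408 × 26.0 = 10.6080 mm/d equivalent
ET₀ = 0.0023 × 10.6080 × (25.80 + 17.8) × √16.6 = 0.0023 × 10.6080 × 43.60 × 4.0743 = 4.3341 mm/d
Over 7 days: 4.3341 × 7 = 30.339 mm

30.3 mm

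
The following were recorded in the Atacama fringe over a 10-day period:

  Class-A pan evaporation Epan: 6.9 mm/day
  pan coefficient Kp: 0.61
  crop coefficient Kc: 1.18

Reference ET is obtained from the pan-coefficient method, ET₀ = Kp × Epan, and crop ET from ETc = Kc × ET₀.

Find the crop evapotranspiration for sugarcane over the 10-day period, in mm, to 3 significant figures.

ET₀ = 0.61 × 6.9 = 4.2090 mm/d
ETc = Kc × ET₀ = 1.18 × 4.2090 = 4.9666 mm/d
Over 10 days: 4.9666 × 10 = 49.666 mm

49.7 mm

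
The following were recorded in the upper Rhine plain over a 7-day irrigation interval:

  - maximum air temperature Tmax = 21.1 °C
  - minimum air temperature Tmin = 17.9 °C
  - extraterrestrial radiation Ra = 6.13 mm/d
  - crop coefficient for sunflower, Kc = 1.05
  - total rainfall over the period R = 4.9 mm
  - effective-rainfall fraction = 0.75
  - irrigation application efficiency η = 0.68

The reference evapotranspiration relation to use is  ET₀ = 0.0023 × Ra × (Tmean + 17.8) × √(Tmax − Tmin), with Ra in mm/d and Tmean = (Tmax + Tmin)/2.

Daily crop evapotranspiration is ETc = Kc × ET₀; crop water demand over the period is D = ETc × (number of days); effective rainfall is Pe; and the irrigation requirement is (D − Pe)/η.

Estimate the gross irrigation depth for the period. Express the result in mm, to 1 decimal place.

Tmean = (21.1 + 17.9)/2 = 19.50 °C
ET₀ = 0.0023 × 6.13 × (19.50 + 17.8) × √3.2 = 0.0023 × 6.13 × 37.30 × 1.7889 = 0.9408 mm/d
ETc = Kc × ET₀ = 1.05 × 0.9408 = 0.9878 mm/d
Crop demand D = ETc × 7 d = 0.9878 × 7 = 6.915 mm
Pe = 0.75 × 4.9 = 3.675 mm
D − Pe = 6.915 − 3.675 = 3.240 mm
Gross irrigation = 3.240 / 0.68 = 4.765 mm

4.8 mm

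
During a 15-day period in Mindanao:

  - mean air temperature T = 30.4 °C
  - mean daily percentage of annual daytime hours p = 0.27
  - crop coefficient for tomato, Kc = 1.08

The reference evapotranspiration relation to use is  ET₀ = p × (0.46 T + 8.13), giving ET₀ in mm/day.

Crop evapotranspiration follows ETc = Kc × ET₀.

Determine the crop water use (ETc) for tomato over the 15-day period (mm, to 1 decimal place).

ET₀ = 0.27 × (0.46 × 30.4 + 8.13) = 0.27 × 22.114 = 5.9708 mm/d
ETc = Kc × ET₀ = 1.08 × 5.9708 = 6.4485 mm/d
Over 15 days: 6.4485 × 15 = 96.728 mm

96.7 mm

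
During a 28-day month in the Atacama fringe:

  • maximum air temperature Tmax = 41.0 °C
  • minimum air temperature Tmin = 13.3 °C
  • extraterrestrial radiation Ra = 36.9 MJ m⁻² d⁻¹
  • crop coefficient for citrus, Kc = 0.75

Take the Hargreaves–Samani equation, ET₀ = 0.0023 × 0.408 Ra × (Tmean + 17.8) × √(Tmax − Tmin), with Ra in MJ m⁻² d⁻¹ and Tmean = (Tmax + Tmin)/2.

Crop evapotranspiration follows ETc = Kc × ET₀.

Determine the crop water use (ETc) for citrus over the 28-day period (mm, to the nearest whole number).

Tmean = (41.0 + 13.3)/2 = 27.15 °C
0.408 Ra = 0.408 × 36.9 = 15.0552 mm/d equivalent
ET₀ = 0.0023 × 15.0552 × (27.15 + 17.8) × √27.7 = 0.0023 × 15.0552 × 44.95 × 5.2631 = 8.1919 mm/d
ETc = Kc × ET₀ = 0.75 × 8.1919 = 6.1439 mm/d
Over 28 days: 6.1439 × 28 = 172.029 mm

172 mm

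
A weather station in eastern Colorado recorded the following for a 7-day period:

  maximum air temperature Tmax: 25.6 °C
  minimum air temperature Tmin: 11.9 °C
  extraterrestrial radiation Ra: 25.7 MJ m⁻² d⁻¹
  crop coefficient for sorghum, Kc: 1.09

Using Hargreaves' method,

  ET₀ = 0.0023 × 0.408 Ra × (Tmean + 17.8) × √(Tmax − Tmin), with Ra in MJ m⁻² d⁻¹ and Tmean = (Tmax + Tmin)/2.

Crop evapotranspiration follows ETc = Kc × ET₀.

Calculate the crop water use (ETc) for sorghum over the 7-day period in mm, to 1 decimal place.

Tmean = (25.6 + 11.9)/2 = 18.75 °C
0.408 Ra = 0.408 × 25.7 = 10.4856 mm/d equivalent
ET₀ = 0.0023 × 10.4856 × (18.75 + 17.8) × √13.7 = 0.0023 × 10.4856 × 36.55 × 3.7014 = 3.2627 mm/d
ETc = Kc × ET₀ = 1.09 × 3.2627 = 3.5563 mm/d
Over 7 days: 3.5563 × 7 = 24.894 mm

24.9 mm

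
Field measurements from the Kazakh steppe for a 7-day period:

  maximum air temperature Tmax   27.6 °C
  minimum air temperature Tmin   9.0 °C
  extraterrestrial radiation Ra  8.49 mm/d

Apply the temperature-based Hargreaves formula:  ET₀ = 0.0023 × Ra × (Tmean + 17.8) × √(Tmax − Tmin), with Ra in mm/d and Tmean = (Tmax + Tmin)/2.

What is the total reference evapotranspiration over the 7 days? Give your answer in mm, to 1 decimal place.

21.3 mm

Tmean = (27.6 + 9.0)/2 = 18.30 °C
ET₀ = 0.0023 × 8.49 × (18.30 + 17.8) × √18.6 = 0.0023 × 8.49 × 36.10 × 4.3128 = 3.0402 mm/d
Over 7 days: 3.0402 × 7 = 21.281 mm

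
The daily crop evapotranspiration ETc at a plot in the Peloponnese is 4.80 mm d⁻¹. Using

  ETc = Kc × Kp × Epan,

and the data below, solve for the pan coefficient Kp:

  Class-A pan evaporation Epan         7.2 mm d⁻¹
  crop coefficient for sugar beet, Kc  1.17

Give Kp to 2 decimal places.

0.57

ETc = Kc × Kp × Epan  ⇒  Kp = ETc / (Kc × Epan)
Kp = 4.80 / (1.17 × 7.2) = 4.80 / 8.424 = 0.5698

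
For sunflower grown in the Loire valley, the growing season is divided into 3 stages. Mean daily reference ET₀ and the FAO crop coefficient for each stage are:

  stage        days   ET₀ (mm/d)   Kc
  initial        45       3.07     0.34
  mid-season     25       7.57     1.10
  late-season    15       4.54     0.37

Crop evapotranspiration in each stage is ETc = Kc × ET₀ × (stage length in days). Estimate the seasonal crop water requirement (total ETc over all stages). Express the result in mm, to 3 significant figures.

280 mm

initial: 0.34 × 3.07 × 45 = 46.97 mm
mid-season: 1.10 × 7.57 × 25 = 208.18 mm
late-season: 0.37 × 4.54 × 15 = 25.20 mm
Seasonal total = 280.35 mm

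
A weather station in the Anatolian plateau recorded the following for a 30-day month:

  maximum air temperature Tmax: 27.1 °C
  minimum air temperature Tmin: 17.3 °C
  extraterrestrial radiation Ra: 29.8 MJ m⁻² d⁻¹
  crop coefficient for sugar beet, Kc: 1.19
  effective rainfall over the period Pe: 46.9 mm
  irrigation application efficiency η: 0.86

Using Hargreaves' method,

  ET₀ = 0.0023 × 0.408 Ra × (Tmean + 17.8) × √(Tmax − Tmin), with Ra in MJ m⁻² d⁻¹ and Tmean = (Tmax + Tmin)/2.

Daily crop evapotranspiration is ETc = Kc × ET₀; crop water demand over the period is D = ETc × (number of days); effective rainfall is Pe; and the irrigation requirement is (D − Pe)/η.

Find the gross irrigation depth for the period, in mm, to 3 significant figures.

90.8 mm

Tmean = (27.1 + 17.3)/2 = 22.20 °C
0.408 Ra = 0.408 × 29.8 = 12.1584 mm/d equivalent
ET₀ = 0.0023 × 12.1584 × (22.20 + 17.8) × √9.8 = 0.0023 × 12.1584 × 40.00 × 3.1305 = 3.5017 mm/d
ETc = Kc × ET₀ = 1.19 × 3.5017 = 4.1670 mm/d
Crop demand D = ETc × 30 d = 4.1670 × 30 = 125.010 mm
D − Pe = 125.010 − 46.9 = 78.110 mm
Gross irrigation = 78.110 / 0.86 = 90.826 mm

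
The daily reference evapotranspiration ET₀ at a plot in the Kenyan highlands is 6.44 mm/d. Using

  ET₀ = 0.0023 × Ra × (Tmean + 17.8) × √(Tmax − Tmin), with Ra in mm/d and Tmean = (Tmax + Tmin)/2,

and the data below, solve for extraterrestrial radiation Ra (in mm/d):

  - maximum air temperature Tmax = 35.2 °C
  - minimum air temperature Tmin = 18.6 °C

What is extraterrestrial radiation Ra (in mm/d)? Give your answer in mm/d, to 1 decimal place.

15.4 mm/d

Tmean = 26.90 °C; √ΔT = 4.0743
Ra = ET₀ / [0.0023 × (Tmean+17.8) × √ΔT] = 6.44 / (0.0023 × 44.70 × 4.0743) = 15.374 mm/d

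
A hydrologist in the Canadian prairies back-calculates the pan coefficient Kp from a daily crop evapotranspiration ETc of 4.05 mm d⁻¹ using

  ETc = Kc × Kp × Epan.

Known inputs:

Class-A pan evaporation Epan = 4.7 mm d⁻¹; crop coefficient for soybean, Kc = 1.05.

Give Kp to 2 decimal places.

0.82

ETc = Kc × Kp × Epan  ⇒  Kp = ETc / (Kc × Epan)
Kp = 4.05 / (1.05 × 4.7) = 4.05 / 4.935 = 0.8207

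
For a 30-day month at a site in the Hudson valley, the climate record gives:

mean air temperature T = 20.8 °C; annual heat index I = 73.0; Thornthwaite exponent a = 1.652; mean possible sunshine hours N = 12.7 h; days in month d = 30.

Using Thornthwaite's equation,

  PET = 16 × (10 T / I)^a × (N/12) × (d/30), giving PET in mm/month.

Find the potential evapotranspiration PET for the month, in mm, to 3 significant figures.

95.5 mm

10T/I = 10 × 20.8 / 73.0 = 2.8493
(10T/I)^a = 2.8493^1.652 = 5.6393
Uncorrected PET = 16 × 5.6393 = 90.229 mm
Correction = (N/12)(d/30) = (12.7/12)(30/30) = 1.0583
PET = 90.229 × 1.0583 = 95.489 mm/month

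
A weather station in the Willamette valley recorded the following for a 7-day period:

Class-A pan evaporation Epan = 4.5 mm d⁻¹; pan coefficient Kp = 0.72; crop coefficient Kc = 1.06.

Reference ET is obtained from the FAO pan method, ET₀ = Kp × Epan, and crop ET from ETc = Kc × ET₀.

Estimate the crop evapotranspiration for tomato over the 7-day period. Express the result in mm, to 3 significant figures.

24.0 mm

ET₀ = 0.72 × 4.5 = 3.2400 mm/d
ETc = Kc × ET₀ = 1.06 × 3.2400 = 3.4344 mm/d
Over 7 days: 3.4344 × 7 = 24.041 mm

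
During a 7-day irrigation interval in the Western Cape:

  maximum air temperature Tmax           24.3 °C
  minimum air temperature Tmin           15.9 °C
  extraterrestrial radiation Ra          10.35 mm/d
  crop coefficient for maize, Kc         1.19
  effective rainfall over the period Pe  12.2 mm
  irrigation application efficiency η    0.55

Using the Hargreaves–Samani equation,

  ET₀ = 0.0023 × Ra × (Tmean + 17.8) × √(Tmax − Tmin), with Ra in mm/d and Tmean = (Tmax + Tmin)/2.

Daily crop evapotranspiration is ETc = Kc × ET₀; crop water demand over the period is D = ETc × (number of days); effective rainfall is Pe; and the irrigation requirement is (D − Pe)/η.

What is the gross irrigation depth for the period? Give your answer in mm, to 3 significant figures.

Tmean = (24.3 + 15.9)/2 = 20.10 °C
ET₀ = 0.0023 × 10.35 × (20.10 + 17.8) × √8.4 = 0.0023 × 10.35 × 37.90 × 2.8983 = 2.6149 mm/d
ETc = Kc × ET₀ = 1.19 × 2.6149 = 3.1117 mm/d
Crop demand D = ETc × 7 d = 3.1117 × 7 = 21.782 mm
D − Pe = 21.782 − 12.2 = 9.582 mm
Gross irrigation = 9.582 / 0.55 = 17.422 mm

17.4 mm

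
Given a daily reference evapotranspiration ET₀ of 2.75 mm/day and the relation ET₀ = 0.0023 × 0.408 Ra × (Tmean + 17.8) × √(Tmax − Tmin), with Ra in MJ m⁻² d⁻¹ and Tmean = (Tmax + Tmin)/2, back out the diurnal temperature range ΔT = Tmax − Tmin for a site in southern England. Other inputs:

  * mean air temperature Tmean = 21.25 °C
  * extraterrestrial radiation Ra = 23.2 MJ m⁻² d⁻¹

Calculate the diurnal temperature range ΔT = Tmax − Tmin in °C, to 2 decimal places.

√ΔT = ET₀ / [0.0023 × 0.408 × Ra × (Tmean+17.8)] = 2.75 / (0.0023 × 9.4656 × 39.05) = 3.2347
ΔT = 3.2347² = 10.463 °C

10.46 °C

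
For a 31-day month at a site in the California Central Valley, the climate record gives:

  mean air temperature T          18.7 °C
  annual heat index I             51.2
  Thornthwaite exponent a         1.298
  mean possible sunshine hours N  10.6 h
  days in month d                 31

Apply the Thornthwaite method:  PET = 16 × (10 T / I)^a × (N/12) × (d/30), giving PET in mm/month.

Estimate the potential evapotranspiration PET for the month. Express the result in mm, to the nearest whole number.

78 mm

10T/I = 10 × 18.7 / 51.2 = 3.6523
(10T/I)^a = 3.6523^1.298 = 5.3729
Uncorrected PET = 16 × 5.3729 = 85.966 mm
Correction = (N/12)(d/30) = (10.6/12)(31/30) = 0.9128
PET = 85.966 × 0.9128 = 78.470 mm/month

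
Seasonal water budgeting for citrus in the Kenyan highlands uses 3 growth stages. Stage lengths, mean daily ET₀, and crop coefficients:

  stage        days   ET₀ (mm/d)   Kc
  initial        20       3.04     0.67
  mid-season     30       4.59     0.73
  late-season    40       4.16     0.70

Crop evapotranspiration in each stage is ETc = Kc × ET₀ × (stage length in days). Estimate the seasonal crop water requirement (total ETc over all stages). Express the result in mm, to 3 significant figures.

258 mm

initial: 0.67 × 3.04 × 20 = 40.74 mm
mid-season: 0.73 × 4.59 × 30 = 100.52 mm
late-season: 0.70 × 4.16 × 40 = 116.48 mm
Seasonal total = 257.74 mm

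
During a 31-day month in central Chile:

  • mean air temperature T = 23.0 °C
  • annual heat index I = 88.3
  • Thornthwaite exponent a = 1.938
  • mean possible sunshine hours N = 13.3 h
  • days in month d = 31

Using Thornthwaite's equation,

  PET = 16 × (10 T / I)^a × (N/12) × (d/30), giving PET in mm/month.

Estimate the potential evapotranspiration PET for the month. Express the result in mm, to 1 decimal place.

117.2 mm

10T/I = 10 × 23.0 / 88.3 = 2.6048
(10T/I)^a = 2.6048^1.938 = 6.3940
Uncorrected PET = 16 × 6.3940 = 102.304 mm
Correction = (N/12)(d/30) = (13.3/12)(31/30) = 1.1453
PET = 102.304 × 1.1453 = 117.169 mm/month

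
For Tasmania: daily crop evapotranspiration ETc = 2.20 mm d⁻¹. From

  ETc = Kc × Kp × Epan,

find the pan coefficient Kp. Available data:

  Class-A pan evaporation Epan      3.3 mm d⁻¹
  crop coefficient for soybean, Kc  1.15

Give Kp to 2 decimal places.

0.58

ETc = Kc × Kp × Epan  ⇒  Kp = ETc / (Kc × Epan)
Kp = 2.20 / (1.15 × 3.3) = 2.20 / 3.795 = 0.5797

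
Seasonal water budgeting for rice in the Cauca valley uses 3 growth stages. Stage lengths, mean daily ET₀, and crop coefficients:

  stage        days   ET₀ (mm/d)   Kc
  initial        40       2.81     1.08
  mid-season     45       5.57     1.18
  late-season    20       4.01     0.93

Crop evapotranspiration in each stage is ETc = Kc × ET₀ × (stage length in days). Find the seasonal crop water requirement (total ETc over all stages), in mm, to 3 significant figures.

492 mm

initial: 1.08 × 2.81 × 40 = 121.39 mm
mid-season: 1.18 × 5.57 × 45 = 295.77 mm
late-season: 0.93 × 4.01 × 20 = 74.59 mm
Seasonal total = 491.75 mm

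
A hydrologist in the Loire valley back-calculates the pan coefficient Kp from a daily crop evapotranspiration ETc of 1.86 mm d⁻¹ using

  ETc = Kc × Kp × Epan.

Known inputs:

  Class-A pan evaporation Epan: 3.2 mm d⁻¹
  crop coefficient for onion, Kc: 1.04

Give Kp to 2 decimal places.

ETc = Kc × Kp × Epan  ⇒  Kp = ETc / (Kc × Epan)
Kp = 1.86 / (1.04 × 3.2) = 1.86 / 3.328 = 0.5589

0.56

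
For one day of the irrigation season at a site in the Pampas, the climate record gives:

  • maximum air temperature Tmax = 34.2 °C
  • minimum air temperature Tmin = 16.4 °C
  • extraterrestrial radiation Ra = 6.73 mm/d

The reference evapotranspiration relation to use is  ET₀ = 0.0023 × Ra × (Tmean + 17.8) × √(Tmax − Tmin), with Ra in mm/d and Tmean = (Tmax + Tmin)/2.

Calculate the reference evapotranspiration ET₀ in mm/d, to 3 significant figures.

Tmean = (34.2 + 16.4)/2 = 25.30 °C
ET₀ = 0.0023 × 6.73 × (25.30 + 17.8) × √17.8 = 0.0023 × 6.73 × 43.10 × 4.2190 = 2.8147 mm/d

2.81 mm/d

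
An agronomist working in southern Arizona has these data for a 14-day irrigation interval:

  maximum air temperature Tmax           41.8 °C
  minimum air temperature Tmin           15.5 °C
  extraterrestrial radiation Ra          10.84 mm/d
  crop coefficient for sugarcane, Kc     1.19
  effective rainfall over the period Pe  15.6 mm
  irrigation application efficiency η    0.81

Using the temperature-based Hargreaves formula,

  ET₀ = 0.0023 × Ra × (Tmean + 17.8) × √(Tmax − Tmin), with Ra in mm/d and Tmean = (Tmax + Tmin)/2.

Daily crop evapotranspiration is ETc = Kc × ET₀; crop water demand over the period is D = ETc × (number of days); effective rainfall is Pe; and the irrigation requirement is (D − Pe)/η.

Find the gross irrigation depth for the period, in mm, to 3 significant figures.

Tmean = (41.8 + 15.5)/2 = 28.65 °C
ET₀ = 0.0023 × 10.84 × (28.65 + 17.8) × √26.3 = 0.0023 × 10.84 × 46.45 × 5.1284 = 5.9392 mm/d
ETc = Kc × ET₀ = 1.19 × 5.9392 = 7.0676 mm/d
Crop demand D = ETc × 14 d = 7.0676 × 14 = 98.946 mm
D − Pe = 98.946 − 15.6 = 83.346 mm
Gross irrigation = 83.346 / 0.81 = 102.896 mm

103 mm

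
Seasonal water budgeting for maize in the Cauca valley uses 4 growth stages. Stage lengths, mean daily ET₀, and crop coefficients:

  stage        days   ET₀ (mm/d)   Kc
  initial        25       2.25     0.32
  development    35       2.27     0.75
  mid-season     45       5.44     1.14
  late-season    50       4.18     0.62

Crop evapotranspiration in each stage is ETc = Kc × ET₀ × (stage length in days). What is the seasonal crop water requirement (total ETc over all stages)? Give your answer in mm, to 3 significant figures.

initial: 0.32 × 2.25 × 25 = 18.00 mm
development: 0.75 × 2.27 × 35 = 59.59 mm
mid-season: 1.14 × 5.44 × 45 = 279.07 mm
late-season: 0.62 × 4.18 × 50 = 129.58 mm
Seasonal total = 486.24 mm

486 mm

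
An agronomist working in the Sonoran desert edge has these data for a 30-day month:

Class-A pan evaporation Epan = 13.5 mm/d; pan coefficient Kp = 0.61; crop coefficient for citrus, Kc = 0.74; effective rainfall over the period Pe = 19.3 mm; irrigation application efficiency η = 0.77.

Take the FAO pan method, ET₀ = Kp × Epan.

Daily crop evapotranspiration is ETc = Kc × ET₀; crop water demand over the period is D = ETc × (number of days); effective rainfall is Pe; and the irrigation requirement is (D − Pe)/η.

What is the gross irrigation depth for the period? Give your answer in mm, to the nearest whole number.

212 mm

ET₀ = 0.61 × 13.5 = 8.2350 mm/d
ETc = Kc × ET₀ = 0.74 × 8.2350 = 6.0939 mm/d
Crop demand D = ETc × 30 d = 6.0939 × 30 = 182.817 mm
D − Pe = 182.817 − 19.3 = 163.517 mm
Gross irrigation = 163.517 / 0.77 = 212.360 mm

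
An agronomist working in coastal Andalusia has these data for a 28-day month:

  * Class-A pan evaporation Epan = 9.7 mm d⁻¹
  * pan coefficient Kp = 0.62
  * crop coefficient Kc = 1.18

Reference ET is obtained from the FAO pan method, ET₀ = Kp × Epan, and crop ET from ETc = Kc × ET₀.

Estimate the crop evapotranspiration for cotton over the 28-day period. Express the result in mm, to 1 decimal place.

ET₀ = 0.62 × 9.7 = 6.0140 mm/d
ETc = Kc × ET₀ = 1.18 × 6.0140 = 7.0965 mm/d
Over 28 days: 7.0965 × 28 = 198.702 mm

198.7 mm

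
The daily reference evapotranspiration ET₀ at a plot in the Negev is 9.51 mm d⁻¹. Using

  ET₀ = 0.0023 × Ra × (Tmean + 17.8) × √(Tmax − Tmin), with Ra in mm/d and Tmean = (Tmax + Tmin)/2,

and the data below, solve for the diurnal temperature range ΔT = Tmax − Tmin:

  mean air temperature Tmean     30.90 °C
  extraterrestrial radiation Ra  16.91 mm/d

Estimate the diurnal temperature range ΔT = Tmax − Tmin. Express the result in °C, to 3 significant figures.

25.2 °C

√ΔT = ET₀ / [0.0023 × Ra × (Tmean+17.8)] = 9.51 / (0.0023 × 16.91 × 48.70) = 5.0209
ΔT = 5.0209² = 25.209 °C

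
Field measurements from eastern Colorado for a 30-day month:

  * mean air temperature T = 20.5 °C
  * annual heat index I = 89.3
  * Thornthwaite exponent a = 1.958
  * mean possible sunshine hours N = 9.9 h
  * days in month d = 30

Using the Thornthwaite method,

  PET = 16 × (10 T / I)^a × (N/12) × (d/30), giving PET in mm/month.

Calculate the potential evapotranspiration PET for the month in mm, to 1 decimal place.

10T/I = 10 × 20.5 / 89.3 = 2.2956
(10T/I)^a = 2.2956^1.958 = 5.0890
Uncorrected PET = 16 × 5.0890 = 81.424 mm
Correction = (N/12)(d/30) = (9.9/12)(30/30) = 0.8250
PET = 81.424 × 0.8250 = 67.175 mm/month

67.2 mm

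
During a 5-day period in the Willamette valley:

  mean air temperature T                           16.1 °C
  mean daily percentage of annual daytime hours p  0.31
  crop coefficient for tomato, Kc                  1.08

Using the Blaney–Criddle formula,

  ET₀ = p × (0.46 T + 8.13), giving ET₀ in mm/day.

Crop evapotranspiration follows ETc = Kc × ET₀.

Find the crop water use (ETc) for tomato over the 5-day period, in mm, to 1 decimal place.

ET₀ = 0.31 × (0.46 × 16.1 + 8.13) = 0.31 × 15.536 = 4.8162 mm/d
ETc = Kc × ET₀ = 1.08 × 4.8162 = 5.2015 mm/d
Over 5 days: 5.2015 × 5 = 26.008 mm

26.0 mm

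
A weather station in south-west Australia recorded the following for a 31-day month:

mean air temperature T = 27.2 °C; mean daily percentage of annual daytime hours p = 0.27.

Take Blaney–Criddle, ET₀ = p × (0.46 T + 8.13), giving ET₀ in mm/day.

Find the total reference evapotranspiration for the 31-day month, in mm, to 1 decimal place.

172.8 mm

ET₀ = 0.27 × (0.46 × 27.2 + 8.13) = 0.27 × 20.642 = 5.5733 mm/d
Monthly total = 5.5733 × 31 = 172.772 mm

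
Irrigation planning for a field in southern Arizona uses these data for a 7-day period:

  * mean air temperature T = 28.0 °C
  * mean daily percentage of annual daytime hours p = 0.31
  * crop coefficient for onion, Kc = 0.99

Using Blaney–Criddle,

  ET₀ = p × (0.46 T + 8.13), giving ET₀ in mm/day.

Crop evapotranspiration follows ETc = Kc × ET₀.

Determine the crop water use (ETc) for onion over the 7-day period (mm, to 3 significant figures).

ET₀ = 0.31 × (0.46 × 28.0 + 8.13) = 0.31 × 21.010 = 6.5131 mm/d
ETc = Kc × ET₀ = 0.99 × 6.5131 = 6.4480 mm/d
Over 7 days: 6.4480 × 7 = 45.136 mm

45.1 mm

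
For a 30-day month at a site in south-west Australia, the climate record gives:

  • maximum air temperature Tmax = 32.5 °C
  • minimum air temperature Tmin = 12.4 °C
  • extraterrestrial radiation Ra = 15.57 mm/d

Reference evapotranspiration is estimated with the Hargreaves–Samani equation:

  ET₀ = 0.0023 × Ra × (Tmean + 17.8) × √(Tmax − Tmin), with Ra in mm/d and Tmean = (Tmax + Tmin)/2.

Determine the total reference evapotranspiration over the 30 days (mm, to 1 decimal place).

193.9 mm

Tmean = (32.5 + 12.4)/2 = 22.45 °C
ET₀ = 0.0023 × 15.57 × (22.45 + 17.8) × √20.1 = 0.0023 × 15.57 × 40.25 × 4.4833 = 6.4622 mm/d
Over 30 days: 6.4622 × 30 = 193.866 mm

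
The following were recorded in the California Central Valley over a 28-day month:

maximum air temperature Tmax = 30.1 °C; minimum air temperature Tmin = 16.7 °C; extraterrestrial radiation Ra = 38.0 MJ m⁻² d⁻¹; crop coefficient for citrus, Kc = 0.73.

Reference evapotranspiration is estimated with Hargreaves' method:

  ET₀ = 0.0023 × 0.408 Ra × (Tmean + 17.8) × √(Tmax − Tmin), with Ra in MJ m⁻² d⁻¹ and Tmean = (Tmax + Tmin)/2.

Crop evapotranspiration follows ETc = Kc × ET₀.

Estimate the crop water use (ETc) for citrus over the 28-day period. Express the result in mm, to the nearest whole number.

110 mm

Tmean = (30.1 + 16.7)/2 = 23.40 °C
0.408 Ra = 0.408 × 38.0 = 15.5040 mm/d equivalent
ET₀ = 0.0023 × 15.5040 × (23.40 + 17.8) × √13.4 = 0.0023 × 15.5040 × 41.20 × 3.6606 = 5.3780 mm/d
ETc = Kc × ET₀ = 0.73 × 5.3780 = 3.9259 mm/d
Over 28 days: 3.9259 × 28 = 109.925 mm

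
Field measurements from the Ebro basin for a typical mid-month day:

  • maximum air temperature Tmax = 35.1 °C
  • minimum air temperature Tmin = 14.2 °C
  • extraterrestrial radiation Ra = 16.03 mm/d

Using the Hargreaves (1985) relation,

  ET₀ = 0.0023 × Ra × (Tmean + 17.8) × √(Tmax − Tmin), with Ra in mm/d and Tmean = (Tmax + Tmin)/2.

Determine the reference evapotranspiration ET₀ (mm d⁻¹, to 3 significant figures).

Tmean = (35.1 + 14.2)/2 = 24.65 °C
ET₀ = 0.0023 × 16.03 × (24.65 + 17.8) × √20.9 = 0.0023 × 16.03 × 42.45 × 4.5717 = 7.1551 mm/d

7.16 mm d⁻¹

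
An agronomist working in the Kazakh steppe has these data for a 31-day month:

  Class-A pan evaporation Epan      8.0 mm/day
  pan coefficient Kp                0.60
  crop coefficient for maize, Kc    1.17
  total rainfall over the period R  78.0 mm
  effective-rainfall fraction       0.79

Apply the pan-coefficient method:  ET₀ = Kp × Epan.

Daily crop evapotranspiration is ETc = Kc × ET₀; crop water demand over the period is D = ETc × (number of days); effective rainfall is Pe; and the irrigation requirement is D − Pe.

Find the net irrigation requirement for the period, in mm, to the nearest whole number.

ET₀ = 0.60 × 8.0 = 4.8000 mm/d
ETc = Kc × ET₀ = 1.17 × 4.8000 = 5.6160 mm/d
Crop demand D = ETc × 31 d = 5.6160 × 31 = 174.096 mm
Pe = 0.79 × 78.0 = 61.620 mm
D − Pe = 174.096 − 61.620 = 112.476 mm

112 mm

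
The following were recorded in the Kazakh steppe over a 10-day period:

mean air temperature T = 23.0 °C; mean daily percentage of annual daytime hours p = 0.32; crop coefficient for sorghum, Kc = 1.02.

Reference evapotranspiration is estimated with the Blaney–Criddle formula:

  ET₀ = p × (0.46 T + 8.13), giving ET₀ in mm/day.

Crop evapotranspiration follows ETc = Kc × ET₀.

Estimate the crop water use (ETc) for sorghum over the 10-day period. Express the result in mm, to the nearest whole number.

61 mm

ET₀ = 0.32 × (0.46 × 23.0 + 8.13) = 0.32 × 18.710 = 5.9872 mm/d
ETc = Kc × ET₀ = 1.02 × 5.9872 = 6.1069 mm/d
Over 10 days: 6.1069 × 10 = 61.069 mm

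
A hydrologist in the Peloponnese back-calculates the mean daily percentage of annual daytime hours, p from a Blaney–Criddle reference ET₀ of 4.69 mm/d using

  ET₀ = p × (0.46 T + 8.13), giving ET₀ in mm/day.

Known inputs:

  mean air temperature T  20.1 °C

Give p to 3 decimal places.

0.270

p = ET₀ / (0.46 T + 8.13) = 4.69 / (0.46 × 20.1 + 8.13) = 4.69 / 17.376 = 0.2699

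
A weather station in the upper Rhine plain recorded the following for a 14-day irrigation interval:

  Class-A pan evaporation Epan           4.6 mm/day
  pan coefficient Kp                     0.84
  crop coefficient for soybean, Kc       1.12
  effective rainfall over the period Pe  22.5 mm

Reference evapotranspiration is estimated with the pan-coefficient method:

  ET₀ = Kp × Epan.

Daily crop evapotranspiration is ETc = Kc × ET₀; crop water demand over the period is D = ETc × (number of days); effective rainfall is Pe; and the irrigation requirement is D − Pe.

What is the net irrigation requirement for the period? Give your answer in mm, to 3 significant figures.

38.1 mm

ET₀ = 0.84 × 4.6 = 3.8640 mm/d
ETc = Kc × ET₀ = 1.12 × 3.8640 = 4.3277 mm/d
Crop demand D = ETc × 14 d = 4.3277 × 14 = 60.588 mm
D − Pe = 60.588 − 22.5 = 38.088 mm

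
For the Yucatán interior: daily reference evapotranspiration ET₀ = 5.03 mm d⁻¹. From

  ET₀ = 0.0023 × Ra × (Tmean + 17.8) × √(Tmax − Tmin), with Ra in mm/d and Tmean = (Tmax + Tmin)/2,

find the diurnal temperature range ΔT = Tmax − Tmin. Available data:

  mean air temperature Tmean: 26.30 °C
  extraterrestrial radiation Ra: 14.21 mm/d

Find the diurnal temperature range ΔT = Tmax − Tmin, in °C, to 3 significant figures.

12.2 °C

√ΔT = ET₀ / [0.0023 × Ra × (Tmean+17.8)] = 5.03 / (0.0023 × 14.21 × 44.10) = 3.4899
ΔT = 3.4899² = 12.179 °C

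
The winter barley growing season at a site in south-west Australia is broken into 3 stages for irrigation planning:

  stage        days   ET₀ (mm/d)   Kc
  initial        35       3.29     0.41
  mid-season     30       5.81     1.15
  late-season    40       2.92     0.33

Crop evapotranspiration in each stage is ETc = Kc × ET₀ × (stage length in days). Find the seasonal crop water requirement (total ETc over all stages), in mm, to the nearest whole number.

286 mm

initial: 0.41 × 3.29 × 35 = 47.21 mm
mid-season: 1.15 × 5.81 × 30 = 200.45 mm
late-season: 0.33 × 2.92 × 40 = 38.54 mm
Seasonal total = 286.20 mm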